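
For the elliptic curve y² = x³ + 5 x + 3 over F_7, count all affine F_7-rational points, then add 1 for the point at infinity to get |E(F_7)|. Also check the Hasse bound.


Affine points = {(1, 3), (1, 4), (2, 0), (6, 2), (6, 5)}; affine count = 5; |E(F_7)| = 6.

Discriminant check: Δ ∝ 4a³ + 27b² = 4·5³ + 27·3² = 4·125 + 27·9 ≡ 1 (mod 7). Nonzero ⇒ E is nonsingular.
For each x ∈ F_7, compute rhs = x³ + 5·x + 3 mod 7, then count y ∈ F_7 with y² ≡ rhs.
  x = 0: rhs = 3, matching y values: none (0 points).
  x = 1: rhs = 2, matching y values: 3, 4 (2 points).
  x = 2: rhs = 0, matching y values: 0 (1 points).
  x = 3: rhs = 3, matching y values: none (0 points).
  x = 4: rhs = 3, matching y values: none (0 points).
  x = 5: rhs = 6, matching y values: none (0 points).
  x = 6: rhs = 4, matching y values: 2, 5 (2 points).
Total affine count: 5.
Full point count |E(F_7)| = 5 + 1 = 6.
Hasse bound: |6 − (7+1)| = |-2| = 2 ≤ 2√7 ≈ 5.2915 ✓.


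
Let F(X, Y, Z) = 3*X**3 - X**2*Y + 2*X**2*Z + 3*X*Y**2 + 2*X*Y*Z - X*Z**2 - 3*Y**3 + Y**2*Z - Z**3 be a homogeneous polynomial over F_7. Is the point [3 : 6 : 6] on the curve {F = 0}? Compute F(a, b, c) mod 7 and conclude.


F(3,6,6) ≡ 3 (mod 7); P is NOT on the curve.

Evaluate F(3, 6, 6) term-by-term (mod 7).
  3*X**3 ↦ 3·27·1·1 = 81
  -X**2*Y ↦ -1·9·6·1 = -54
  2*X**2*Z ↦ 2·9·1·6 = 108
  3*X*Y**2 ↦ 3·3·36·1 = 324
  2*X*Y*Z ↦ 2·3·6·6 = 216
  -X*Z**2 ↦ -1·3·1·36 = -108
  -3*Y**3 ↦ -3·1·216·1 = -648
  Y**2*Z ↦ 1·1·36·6 = 216
  -Z**3 ↦ -1·1·1·216 = -216
Sum: F(3, 6, 6) = (81) + (-54) + (108) + (324) + (216) + (-108) + (-648) + (216) + (-216) = -81.
Reducing mod 7: -81 ≡ 3 (mod 7).
Since F(a, b, c) ≡ 3 ≠ 0 (mod 7), P does NOT lie on the curve.


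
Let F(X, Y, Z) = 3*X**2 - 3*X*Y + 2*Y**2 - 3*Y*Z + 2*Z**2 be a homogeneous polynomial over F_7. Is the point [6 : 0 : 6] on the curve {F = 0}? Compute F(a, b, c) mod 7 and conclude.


F(6,0,6) ≡ 5 (mod 7); P is NOT on the curve.

Evaluate F(6, 0, 6) term-by-term (mod 7).
  3*X**2 ↦ 3·36·1·1 = 108
  -3*X*Y ↦ -3·6·0·1 = 0
  2*Y**2 ↦ 2·1·0·1 = 0
  -3*Y*Z ↦ -3·1·0·6 = 0
  2*Z**2 ↦ 2·1·1·36 = 72
Sum: F(6, 0, 6) = (108) + (0) + (0) + (0) + (72) = 180.
Reducing mod 7: 180 ≡ 5 (mod 7).
Since F(a, b, c) ≡ 5 ≠ 0 (mod 7), P does NOT lie on the curve.


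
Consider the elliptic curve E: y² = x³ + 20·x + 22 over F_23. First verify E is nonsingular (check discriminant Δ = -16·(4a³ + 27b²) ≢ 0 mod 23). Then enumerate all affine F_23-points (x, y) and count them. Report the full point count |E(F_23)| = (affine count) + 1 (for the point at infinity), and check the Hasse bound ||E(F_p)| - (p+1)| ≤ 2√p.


Affine points = {(2, 1), (2, 22), (6, 6), (6, 17), (8, 2), (8, 21), (10, 7), (10, 16), (11, 3), (11, 20), (12, 9), (12, 14), (13, 8), (13, 15), (17, 10), (17, 13), (18, 2), (18, 21), (19, 4), (19, 19), (20, 2), (20, 21), (22, 1), (22, 22)}; affine count = 24; |E(F_23)| = 25.

Discriminant check: Δ ∝ 4a³ + 27b² = 4·20³ + 27·22² = 4·8000 + 27·484 ≡ 11 (mod 23). Nonzero ⇒ E is nonsingular.
For each x ∈ F_23, compute rhs = x³ + 20·x + 22 mod 23, then count y ∈ F_23 with y² ≡ rhs.
  x = 0: rhs = 22, matching y values: none (0 points).
  x = 1: rhs = 20, matching y values: none (0 points).
  x = 2: rhs = 1, matching y values: 1, 22 (2 points).
  x = 3: rhs = 17, matching y values: none (0 points).
  x = 4: rhs = 5, matching y values: none (0 points).
  x = 5: rhs = 17, matching y values: none (0 points).
  x = 6: rhs = 13, matching y values: 6, 17 (2 points).
  x = 7: rhs = 22, matching y values: none (0 points).
  x = 8: rhs = 4, matching y values: 2, 21 (2 points).
  x = 9: rhs = 11, matching y values: none (0 points).
  x = 10: rhs = 3, matching y values: 7, 16 (2 points).
  x = 11: rhs = 9, matching y values: 3, 20 (2 points).
  x = 12: rhs = 12, matching y values: 9, 14 (2 points).
  x = 13: rhs = 18, matching y values: 8, 15 (2 points).
  x = 14: rhs = 10, matching y values: none (0 points).
  x = 15: rhs = 17, matching y values: none (0 points).
  x = 16: rhs = 22, matching y values: none (0 points).
  x = 17: rhs = 8, matching y values: 10, 13 (2 points).
  x = 18: rhs = 4, matching y values: 2, 21 (2 points).
  x = 19: rhs = 16, matching y values: 4, 19 (2 points).
  x = 20: rhs = 4, matching y values: 2, 21 (2 points).
  x = 21: rhs = 20, matching y values: none (0 points).
  x = 22: rhs = 1, matching y values: 1, 22 (2 points).
Total affine count: 24.
Full point count |E(F_23)| = 24 + 1 = 25.
Hasse bound: |25 − (23+1)| = |1| = 1 ≤ 2√23 ≈ 9.5917 ✓.


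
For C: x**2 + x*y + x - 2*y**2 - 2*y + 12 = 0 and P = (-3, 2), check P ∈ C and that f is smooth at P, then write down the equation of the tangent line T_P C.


Tangent line at P: -3*x - 13*y + 17 = 0.

Step 1: f(-3, 2) = 0, so P lies on C.
Step 2: partial derivatives
  f_x(x, y) = 2*x + y + 1, f_y(x, y) = x - 4*y - 2.
  f_x(P) = -3, f_y(P) = -13 (gradient nonzero, so P is smooth).
Step 3: tangent line at P: -3·(x − -3) + -13·(y − 2) = 0.
Expanding: -3*x - 13*y + 17 = 0.


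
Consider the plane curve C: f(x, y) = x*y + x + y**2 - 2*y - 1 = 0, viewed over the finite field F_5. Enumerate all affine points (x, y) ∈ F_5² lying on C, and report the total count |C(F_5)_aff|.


Affine F_5-points: {(1, 0), (1, 1), (2, 2), (2, 3)}; count = 4.

For each of the 25 pairs (x, y) ∈ F_5², evaluate f(x, y) mod 5. Record the zeros.
  x = 0: [0↦4, 1↦3, 2↦4, 3↦2, 4↦2]  zeros at y ∈ ∅
  x = 1: [0↦0, 1↦0, 2↦2, 3↦1, 4↦2]  zeros at y ∈ {0, 1}
  x = 2: [0↦1, 1↦2, 2↦0, 3↦0, 4↦2]  zeros at y ∈ {2, 3}
  x = 3: [0↦2, 1↦4, 2↦3, 3↦4, 4↦2]  zeros at y ∈ ∅
  x = 4: [0↦3, 1↦1, 2↦1, 3↦3, 4↦2]  zeros at y ∈ ∅
Collecting zeros: affine points = {(1, 0), (1, 1), (2, 2), (2, 3)}.
Total count |C(F_5)_aff| = 4.


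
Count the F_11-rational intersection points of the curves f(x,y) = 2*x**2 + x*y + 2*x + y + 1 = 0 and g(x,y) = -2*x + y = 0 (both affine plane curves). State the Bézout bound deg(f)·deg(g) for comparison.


Common zeros: {(5, 10)}; count = 1; Bézout bound = 2.

deg(f) = 2, deg(g) = 1, so Bézout bound = 2.
Scan x ∈ F_11. For each x, list the y ∈ F_11 with f(x, y) ≡ 0 and those with g(x, y) ≡ 0 (mod 11); the common zeros in that column are the intersection.
  x = 0: f ≡ 0 at y ∈ {10}; g ≡ 0 at y ∈ {0}; common: ∅.
  x = 1: f ≡ 0 at y ∈ {3}; g ≡ 0 at y ∈ {2}; common: ∅.
  x = 2: f ≡ 0 at y ∈ {3}; g ≡ 0 at y ∈ {4}; common: ∅.
  x = 3: f ≡ 0 at y ∈ {2}; g ≡ 0 at y ∈ {6}; common: ∅.
  x = 4: f ≡ 0 at y ∈ {5}; g ≡ 0 at y ∈ {8}; common: ∅.
  x = 5: f ≡ 0 at y ∈ {10}; g ≡ 0 at y ∈ {10}; common: {10}.
  x = 6: f ≡ 0 at y ∈ {2}; g ≡ 0 at y ∈ {1}; common: ∅.
  x = 7: f ≡ 0 at y ∈ {1}; g ≡ 0 at y ∈ {3}; common: ∅.
  x = 8: f ≡ 0 at y ∈ {1}; g ≡ 0 at y ∈ {5}; common: ∅.
  x = 9: f ≡ 0 at y ∈ {5}; g ≡ 0 at y ∈ {7}; common: ∅.
  x = 10: f ≡ 0 at y ∈ ∅; g ≡ 0 at y ∈ {9}; common: ∅.
Collecting: common zeros = {(5, 10)}, so the count is 1.
Comparison with the Bézout bound: 1 ≤ 2 = deg(f)·deg(g), as expected for curves with no common component (the affine F_11-count falls short of the bound because intersections may lie at infinity, over extension fields, or carry multiplicity).


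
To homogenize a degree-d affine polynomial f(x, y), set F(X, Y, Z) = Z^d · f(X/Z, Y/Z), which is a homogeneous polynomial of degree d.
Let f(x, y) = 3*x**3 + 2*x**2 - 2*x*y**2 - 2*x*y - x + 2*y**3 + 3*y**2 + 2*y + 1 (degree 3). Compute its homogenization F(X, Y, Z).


F(X, Y, Z) = 3*X**3 + 2*X**2*Z - 2*X*Y**2 - 2*X*Y*Z - X*Z**2 + 2*Y**3 + 3*Y**2*Z + 2*Y*Z**2 + Z**3

deg(f) = 3.
Substitute x = X/Z, y = Y/Z into f, then multiply by Z^3.
  monomial 3·x^3·y^0 ↦ 3·X^3·Y^0·Z^0.
  monomial 2·x^2·y^0 ↦ 2·X^2·Y^0·Z^1.
  monomial -2·x^1·y^2 ↦ -2·X^1·Y^2·Z^0.
  monomial -2·x^1·y^1 ↦ -2·X^1·Y^1·Z^1.
  monomial -1·x^1·y^0 ↦ -1·X^1·Y^0·Z^2.
  monomial 2·x^0·y^3 ↦ 2·X^0·Y^3·Z^0.
  monomial 3·x^0·y^2 ↦ 3·X^0·Y^2·Z^1.
  monomial 2·x^0·y^1 ↦ 2·X^0·Y^1·Z^2.
  monomial 1·x^0·y^0 ↦ 1·X^0·Y^0·Z^3.
Collecting: F(X, Y, Z) = 3*X**3 + 2*X**2*Z - 2*X*Y**2 - 2*X*Y*Z - X*Z**2 + 2*Y**3 + 3*Y**2*Z + 2*Y*Z**2 + Z**3.


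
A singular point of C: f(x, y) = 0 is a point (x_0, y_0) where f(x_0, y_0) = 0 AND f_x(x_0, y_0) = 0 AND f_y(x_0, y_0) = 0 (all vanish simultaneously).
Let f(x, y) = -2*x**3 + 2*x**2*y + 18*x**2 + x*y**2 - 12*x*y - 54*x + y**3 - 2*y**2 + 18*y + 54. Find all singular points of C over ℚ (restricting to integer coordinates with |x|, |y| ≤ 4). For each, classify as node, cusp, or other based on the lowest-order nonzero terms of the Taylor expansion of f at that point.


Singular points: {(3, 0)}; classification: cusp.

Compute partial derivatives:
  f_x = -6*x**2 + 4*x*y + 36*x + y**2 - 12*y - 54.
  f_y = 2*x**2 + 2*x*y - 12*x + 3*y**2 - 4*y + 18.
Scan x_0 ∈ {−4, ..., 4}. For each x_0, f_y(x_0, y) is a polynomial in y; find its integer roots y ∈ {−4, ..., 4}, then test f_x and f at those candidates.
  x = -4: f_y(-4, y) = 3*y**2 - 12*y + 98; no integer root y with |y| ≤ 4.
  x = -3: f_y(-3, y) = 3*y**2 - 10*y + 72; no integer root y with |y| ≤ 4.
  x = -2: f_y(-2, y) = 3*y**2 - 8*y + 50; no integer root y with |y| ≤ 4.
  x = -1: f_y(-1, y) = 3*y**2 - 6*y + 32; no integer root y with |y| ≤ 4.
  x = 0: f_y(0, y) = 3*y**2 - 4*y + 18; no integer root y with |y| ≤ 4.
  x = 1: f_y(1, y) = 3*y**2 - 2*y + 8; no integer root y with |y| ≤ 4.
  x = 2: f_y(2, y) = 3*y**2 + 2; no integer root y with |y| ≤ 4.
  x = 3: f_y(3, y) = 3*y**2 + 2*y; vanishes at y ∈ {0}. (3, 0): f_x = 0, f = 0 — SINGULAR.
  x = 4: f_y(4, y) = 3*y**2 + 4*y + 2; no integer root y with |y| ≤ 4.
Only singular point on the grid: (3, 0).
Classify: substitute x = 3 + u, y = 0 + v and expand: f = -2*u**3 + 2*u**2*v + u*v**2 + v**3 + v**2.
No constant or linear terms (consistent with a singular point). Quadratic part: v**2. Cubic part: -2*u**3 + 2*u**2*v + u*v**2 + v**3.
The quadratic part v**2 is a perfect square, so there is a single (double) tangent line v = 0, i.e. y = 0. Restricting the cubic part to that line (v = 0) leaves -2*u**3 ≠ 0, so f is not divisible by v and the branch is v² ≈ 2*u**3 to lowest order — this is a cusp.
Classification: cusp.


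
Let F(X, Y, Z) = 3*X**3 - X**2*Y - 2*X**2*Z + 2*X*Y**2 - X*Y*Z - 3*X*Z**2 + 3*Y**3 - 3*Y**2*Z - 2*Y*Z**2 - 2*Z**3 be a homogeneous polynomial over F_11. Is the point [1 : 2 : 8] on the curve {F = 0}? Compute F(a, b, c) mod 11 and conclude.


F(1,2,8) ≡ 6 (mod 11); P is NOT on the curve.

Evaluate F(1, 2, 8) term-by-term (mod 11).
  3*X**3 ↦ 3·1·1·1 = 3
  -X**2*Y ↦ -1·1·2·1 = -2
  -2*X**2*Z ↦ -2·1·1·8 = -16
  2*X*Y**2 ↦ 2·1·4·1 = 8
  -X*Y*Z ↦ -1·1·2·8 = -16
  -3*X*Z**2 ↦ -3·1·1·64 = -192
  3*Y**3 ↦ 3·1·8·1 = 24
  -3*Y**2*Z ↦ -3·1·4·8 = -96
  -2*Y*Z**2 ↦ -2·1·2·64 = -256
  -2*Z**3 ↦ -2·1·1·512 = -1024
Sum: F(1, 2, 8) = (3) + (-2) + (-16) + (8) + (-16) + (-192) + (24) + (-96) + (-256) + (-1024) = -1567.
Reducing mod 11: -1567 ≡ 6 (mod 11).
Since F(a, b, c) ≡ 6 ≠ 0 (mod 11), P does NOT lie on the curve.


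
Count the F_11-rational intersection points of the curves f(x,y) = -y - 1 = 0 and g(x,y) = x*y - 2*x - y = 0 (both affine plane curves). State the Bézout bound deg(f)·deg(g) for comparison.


Common zeros: {(4, 10)}; count = 1; Bézout bound = 2.

deg(f) = 1, deg(g) = 2, so Bézout bound = 2.
Scan x ∈ F_11. For each x, list the y ∈ F_11 with f(x, y) ≡ 0 and those with g(x, y) ≡ 0 (mod 11); the common zeros in that column are the intersection.
  x = 0: f ≡ 0 at y ∈ {10}; g ≡ 0 at y ∈ {0}; common: ∅.
  x = 1: f ≡ 0 at y ∈ {10}; g ≡ 0 at y ∈ ∅; common: ∅.
  x = 2: f ≡ 0 at y ∈ {10}; g ≡ 0 at y ∈ {4}; common: ∅.
  x = 3: f ≡ 0 at y ∈ {10}; g ≡ 0 at y ∈ {3}; common: ∅.
  x = 4: f ≡ 0 at y ∈ {10}; g ≡ 0 at y ∈ {10}; common: {10}.
  x = 5: f ≡ 0 at y ∈ {10}; g ≡ 0 at y ∈ {8}; common: ∅.
  x = 6: f ≡ 0 at y ∈ {10}; g ≡ 0 at y ∈ {9}; common: ∅.
  x = 7: f ≡ 0 at y ∈ {10}; g ≡ 0 at y ∈ {6}; common: ∅.
  x = 8: f ≡ 0 at y ∈ {10}; g ≡ 0 at y ∈ {7}; common: ∅.
  x = 9: f ≡ 0 at y ∈ {10}; g ≡ 0 at y ∈ {5}; common: ∅.
  x = 10: f ≡ 0 at y ∈ {10}; g ≡ 0 at y ∈ {1}; common: ∅.
Collecting: common zeros = {(4, 10)}, so the count is 1.
Comparison with the Bézout bound: 1 ≤ 2 = deg(f)·deg(g), as expected for curves with no common component (the affine F_11-count falls short of the bound because intersections may lie at infinity, over extension fields, or carry multiplicity).


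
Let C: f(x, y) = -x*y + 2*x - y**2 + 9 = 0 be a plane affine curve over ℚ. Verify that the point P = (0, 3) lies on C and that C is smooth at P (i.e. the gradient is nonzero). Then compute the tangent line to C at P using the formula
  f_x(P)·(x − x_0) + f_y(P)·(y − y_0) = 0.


Tangent line at P: -x - 6*y + 18 = 0.

Step 1: f(0, 3) = 0, so P lies on C.
Step 2: partial derivatives
  f_x(x, y) = 2 - y, f_y(x, y) = -x - 2*y.
  f_x(P) = -1, f_y(P) = -6 (gradient nonzero, so P is smooth).
Step 3: tangent line at P: -1·(x − 0) + -6·(y − 3) = 0.
Expanding: -x - 6*y + 18 = 0.


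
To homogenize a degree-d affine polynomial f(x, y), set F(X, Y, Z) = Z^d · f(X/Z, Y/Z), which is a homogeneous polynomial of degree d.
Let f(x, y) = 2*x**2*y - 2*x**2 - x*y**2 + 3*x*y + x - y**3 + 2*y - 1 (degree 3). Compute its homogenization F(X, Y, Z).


F(X, Y, Z) = 2*X**2*Y - 2*X**2*Z - X*Y**2 + 3*X*Y*Z + X*Z**2 - Y**3 + 2*Y*Z**2 - Z**3

deg(f) = 3.
Substitute x = X/Z, y = Y/Z into f, then multiply by Z^3.
  monomial 2·x^2·y^1 ↦ 2·X^2·Y^1·Z^0.
  monomial -2·x^2·y^0 ↦ -2·X^2·Y^0·Z^1.
  monomial -1·x^1·y^2 ↦ -1·X^1·Y^2·Z^0.
  monomial 3·x^1·y^1 ↦ 3·X^1·Y^1·Z^1.
  monomial 1·x^1·y^0 ↦ 1·X^1·Y^0·Z^2.
  monomial -1·x^0·y^3 ↦ -1·X^0·Y^3·Z^0.
  monomial 2·x^0·y^1 ↦ 2·X^0·Y^1·Z^2.
  monomial -1·x^0·y^0 ↦ -1·X^0·Y^0·Z^3.
Collecting: F(X, Y, Z) = 2*X**2*Y - 2*X**2*Z - X*Y**2 + 3*X*Y*Z + X*Z**2 - Y**3 + 2*Y*Z**2 - Z**3.


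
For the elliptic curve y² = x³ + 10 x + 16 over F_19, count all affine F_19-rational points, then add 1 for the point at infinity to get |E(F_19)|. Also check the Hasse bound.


Affine points = {(0, 4), (0, 15), (2, 5), (2, 14), (3, 4), (3, 15), (4, 5), (4, 14), (5, 1), (5, 18), (6, 8), (6, 11), (7, 7), (7, 12), (8, 0), (13, 5), (13, 14), (15, 8), (15, 11), (16, 4), (16, 15), (17, 8), (17, 11), (18, 9), (18, 10)}; affine count = 25; |E(F_19)| = 26.

Discriminant check: Δ ∝ 4a³ + 27b² = 4·10³ + 27·16² = 4·1000 + 27·256 ≡ 6 (mod 19). Nonzero ⇒ E is nonsingular.
For each x ∈ F_19, compute rhs = x³ + 10·x + 16 mod 19, then count y ∈ F_19 with y² ≡ rhs.
  x = 0: rhs = 16, matching y values: 4, 15 (2 points).
  x = 1: rhs = 8, matching y values: none (0 points).
  x = 2: rhs = 6, matching y values: 5, 14 (2 points).
  x = 3: rhs = 16, matching y values: 4, 15 (2 points).
  x = 4: rhs = 6, matching y values: 5, 14 (2 points).
  x = 5: rhs = 1, matching y values: 1, 18 (2 points).
  x = 6: rhs = 7, matching y values: 8, 11 (2 points).
  x = 7: rhs = 11, matching y values: 7, 12 (2 points).
  x = 8: rhs = 0, matching y values: 0 (1 points).
  x = 9: rhs = 18, matching y values: none (0 points).
  x = 10: rhs = 14, matching y values: none (0 points).
  x = 11: rhs = 13, matching y values: none (0 points).
  x = 12: rhs = 2, matching y values: none (0 points).
  x = 13: rhs = 6, matching y values: 5, 14 (2 points).
  x = 14: rhs = 12, matching y values: none (0 points).
  x = 15: rhs = 7, matching y values: 8, 11 (2 points).
  x = 16: rhs = 16, matching y values: 4, 15 (2 points).
  x = 17: rhs = 7, matching y values: 8, 11 (2 points).
  x = 18: rhs = 5, matching y values: 9, 10 (2 points).
Total affine count: 25.
Full point count |E(F_19)| = 25 + 1 = 26.
Hasse bound: |26 − (19+1)| = |6| = 6 ≤ 2√19 ≈ 8.7178 ✓.


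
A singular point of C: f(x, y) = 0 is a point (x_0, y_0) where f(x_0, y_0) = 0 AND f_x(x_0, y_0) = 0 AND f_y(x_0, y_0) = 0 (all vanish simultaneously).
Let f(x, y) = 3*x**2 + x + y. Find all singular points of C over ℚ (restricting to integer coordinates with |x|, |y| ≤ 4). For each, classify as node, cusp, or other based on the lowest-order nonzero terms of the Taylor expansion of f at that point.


No singular points in the scanned grid; C is smooth there.

Compute partial derivatives:
  f_x = 6*x + 1.
  f_y = 1.
f_y = 1 is a nonzero constant, so f_y never vanishes: no point (x, y) can satisfy f = f_x = f_y = 0. In particular no (x, y) ∈ {−4, ..., 4}² is singular; the curve is smooth.


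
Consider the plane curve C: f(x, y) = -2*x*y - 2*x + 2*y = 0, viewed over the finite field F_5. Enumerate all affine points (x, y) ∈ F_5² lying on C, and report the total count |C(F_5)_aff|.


Affine F_5-points: {(0, 0), (2, 3), (3, 1), (4, 2)}; count = 4.

For each of the 25 pairs (x, y) ∈ F_5², evaluate f(x, y) mod 5. Record the zeros.
  x = 0: [0↦0, 1↦2, 2↦4, 3↦1, 4↦3]  zeros at y ∈ {0}
  x = 1: [0↦3, 1↦3, 2↦3, 3↦3, 4↦3]  zeros at y ∈ ∅
  x = 2: [0↦1, 1↦4, 2↦2, 3↦0, 4↦3]  zeros at y ∈ {3}
  x = 3: [0↦4, 1↦0, 2↦1, 3↦2, 4↦3]  zeros at y ∈ {1}
  x = 4: [0↦2, 1↦1, 2↦0, 3↦4, 4↦3]  zeros at y ∈ {2}
Collecting zeros: affine points = {(0, 0), (2, 3), (3, 1), (4, 2)}.
Total count |C(F_5)_aff| = 4.


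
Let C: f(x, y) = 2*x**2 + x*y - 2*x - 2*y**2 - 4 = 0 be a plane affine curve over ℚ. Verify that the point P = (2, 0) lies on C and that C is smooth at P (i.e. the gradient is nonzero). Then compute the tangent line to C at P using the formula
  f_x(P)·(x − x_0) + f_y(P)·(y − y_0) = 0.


Tangent line at P: 6*x + 2*y - 12 = 0.

Step 1: f(2, 0) = 0, so P lies on C.
Step 2: partial derivatives
  f_x(x, y) = 4*x + y - 2, f_y(x, y) = x - 4*y.
  f_x(P) = 6, f_y(P) = 2 (gradient nonzero, so P is smooth).
Step 3: tangent line at P: 6·(x − 2) + 2·(y − 0) = 0.
Expanding: 6*x + 2*y - 12 = 0.


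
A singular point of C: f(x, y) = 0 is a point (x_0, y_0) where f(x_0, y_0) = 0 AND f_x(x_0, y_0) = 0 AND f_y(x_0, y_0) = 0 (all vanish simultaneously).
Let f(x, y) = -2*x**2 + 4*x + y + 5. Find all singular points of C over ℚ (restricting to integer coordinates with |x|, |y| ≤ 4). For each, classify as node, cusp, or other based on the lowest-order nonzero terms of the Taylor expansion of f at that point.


No singular points in the scanned grid; C is smooth there.

Compute partial derivatives:
  f_x = 4 - 4*x.
  f_y = 1.
f_y = 1 is a nonzero constant, so f_y never vanishes: no point (x, y) can satisfy f = f_x = f_y = 0. In particular no (x, y) ∈ {−4, ..., 4}² is singular; the curve is smooth.


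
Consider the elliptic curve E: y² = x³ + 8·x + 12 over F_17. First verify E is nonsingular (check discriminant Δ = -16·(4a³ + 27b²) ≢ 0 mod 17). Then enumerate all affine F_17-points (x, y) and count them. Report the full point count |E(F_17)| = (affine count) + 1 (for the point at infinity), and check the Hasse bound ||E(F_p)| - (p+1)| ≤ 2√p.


Affine points = {(1, 2), (1, 15), (2, 6), (2, 11), (6, 2), (6, 15), (10, 2), (10, 15), (12, 0), (13, 1), (13, 16)}; affine count = 11; |E(F_17)| = 12.

Discriminant check: Δ ∝ 4a³ + 27b² = 4·8³ + 27·12² = 4·512 + 27·144 ≡ 3 (mod 17). Nonzero ⇒ E is nonsingular.
For each x ∈ F_17, compute rhs = x³ + 8·x + 12 mod 17, then count y ∈ F_17 with y² ≡ rhs.
  x = 0: rhs = 12, matching y values: none (0 points).
  x = 1: rhs = 4, matching y values: 2, 15 (2 points).
  x = 2: rhs = 2, matching y values: 6, 11 (2 points).
  x = 3: rhs = 12, matching y values: none (0 points).
  x = 4: rhs = 6, matching y values: none (0 points).
  x = 5: rhs = 7, matching y values: none (0 points).
  x = 6: rhs = 4, matching y values: 2, 15 (2 points).
  x = 7: rhs = 3, matching y values: none (0 points).
  x = 8: rhs = 10, matching y values: none (0 points).
  x = 9: rhs = 14, matching y values: none (0 points).
  x = 10: rhs = 4, matching y values: 2, 15 (2 points).
  x = 11: rhs = 3, matching y values: none (0 points).
  x = 12: rhs = 0, matching y values: 0 (1 points).
  x = 13: rhs = 1, matching y values: 1, 16 (2 points).
  x = 14: rhs = 12, matching y values: none (0 points).
  x = 15: rhs = 5, matching y values: none (0 points).
  x = 16: rhs = 3, matching y values: none (0 points).
Total affine count: 11.
Full point count |E(F_17)| = 11 + 1 = 12.
Hasse bound: |12 − (17+1)| = |-6| = 6 ≤ 2√17 ≈ 8.2462 ✓.


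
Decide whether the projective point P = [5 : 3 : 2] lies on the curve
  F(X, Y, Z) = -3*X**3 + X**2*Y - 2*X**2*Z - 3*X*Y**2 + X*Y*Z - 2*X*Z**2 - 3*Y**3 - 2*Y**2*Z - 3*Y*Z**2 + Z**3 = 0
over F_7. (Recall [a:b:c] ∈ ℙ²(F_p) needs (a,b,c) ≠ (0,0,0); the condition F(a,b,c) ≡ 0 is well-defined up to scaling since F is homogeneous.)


F(5,3,2) ≡ 3 (mod 7); P is NOT on the curve.

Evaluate F(5, 3, 2) term-by-term (mod 7).
  -3*X**3 ↦ -3·125·1·1 = -375
  X**2*Y ↦ 1·25·3·1 = 75
  -2*X**2*Z ↦ -2·25·1·2 = -100
  -3*X*Y**2 ↦ -3·5·9·1 = -135
  X*Y*Z ↦ 1·5·3·2 = 30
  -2*X*Z**2 ↦ -2·5·1·4 = -40
  -3*Y**3 ↦ -3·1·27·1 = -81
  -2*Y**2*Z ↦ -2·1·9·2 = -36
  -3*Y*Z**2 ↦ -3·1·3·4 = -36
  Z**3 ↦ 1·1·1·8 = 8
Sum: F(5, 3, 2) = (-375) + (75) + (-100) + (-135) + (30) + (-40) + (-81) + (-36) + (-36) + (8) = -690.
Reducing mod 7: -690 ≡ 3 (mod 7).
Since F(a, b, c) ≡ 3 ≠ 0 (mod 7), P does NOT lie on the curve.


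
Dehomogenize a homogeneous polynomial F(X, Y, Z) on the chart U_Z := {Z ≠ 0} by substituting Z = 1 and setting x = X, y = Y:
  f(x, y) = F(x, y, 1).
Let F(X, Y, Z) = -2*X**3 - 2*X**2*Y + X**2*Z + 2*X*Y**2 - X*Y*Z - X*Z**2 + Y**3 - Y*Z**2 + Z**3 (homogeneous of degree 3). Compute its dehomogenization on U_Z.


f(x, y) = -2*x**3 - 2*x**2*y + x**2 + 2*x*y**2 - x*y - x + y**3 - y + 1

On U_Z we set Z = 1. Each monomial c·X^i·Y^j·Z^k in F becomes c·x^i·y^j·1^k = c·x^i·y^j.
Substituting Z = 1: F(X, Y, 1) = -2*x**3 - 2*x**2*y + x**2 + 2*x*y**2 - x*y - x + y**3 - y + 1.
Note: deg(f) ≤ deg(F) = 3; strict inequality happens when F is divisible by Z (lost terms).


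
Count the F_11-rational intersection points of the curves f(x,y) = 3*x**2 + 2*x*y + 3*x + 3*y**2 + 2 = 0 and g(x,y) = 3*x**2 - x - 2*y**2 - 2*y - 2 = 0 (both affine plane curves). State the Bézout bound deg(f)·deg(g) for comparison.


Common zeros: ∅; count = 0; Bézout bound = 4.

deg(f) = 2, deg(g) = 2, so Bézout bound = 4.
Scan x ∈ F_11. For each x, list the y ∈ F_11 with f(x, y) ≡ 0 and those with g(x, y) ≡ 0 (mod 11); the common zeros in that column are the intersection.
  x = 0: f ≡ 0 at y ∈ {5, 6}; g ≡ 0 at y ∈ ∅; common: ∅.
  x = 1: f ≡ 0 at y ∈ ∅; g ≡ 0 at y ∈ {0, 10}; common: ∅.
  x = 2: f ≡ 0 at y ∈ ∅; g ≡ 0 at y ∈ ∅; common: ∅.
  x = 3: f ≡ 0 at y ∈ {4, 5}; g ≡ 0 at y ∈ {0, 10}; common: ∅.
  x = 4: f ≡ 0 at y ∈ ∅; g ≡ 0 at y ∈ ∅; common: ∅.
  x = 5: f ≡ 0 at y ∈ ∅; g ≡ 0 at y ∈ {3, 7}; common: ∅.
  x = 6: f ≡ 0 at y ∈ {1, 6}; g ≡ 0 at y ∈ {2, 8}; common: ∅.
  x = 7: f ≡ 0 at y ∈ {1, 9}; g ≡ 0 at y ∈ ∅; common: ∅.
  x = 8: f ≡ 0 at y ∈ {4, 9}; g ≡ 0 at y ∈ ∅; common: ∅.
  x = 9: f ≡ 0 at y ∈ ∅; g ≡ 0 at y ∈ {2, 8}; common: ∅.
  x = 10: f ≡ 0 at y ∈ ∅; g ≡ 0 at y ∈ {3, 7}; common: ∅.
Collecting: common zeros = ∅, so the count is 0.
Comparison with the Bézout bound: 0 ≤ 4 = deg(f)·deg(g), as expected for curves with no common component (the affine F_11-count falls short of the bound because intersections may lie at infinity, over extension fields, or carry multiplicity).


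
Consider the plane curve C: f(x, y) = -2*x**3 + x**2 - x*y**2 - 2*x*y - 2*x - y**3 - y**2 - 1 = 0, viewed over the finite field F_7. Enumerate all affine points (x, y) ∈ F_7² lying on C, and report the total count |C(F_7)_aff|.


Affine F_7-points: {(1, 5), (3, 1), (3, 3), (3, 6), (4, 3), (5, 6), (6, 2)}; count = 7.

For each of the 49 pairs (x, y) ∈ F_7², evaluate f(x, y) mod 7. Record the zeros.
  x = 0: [0↦6, 1↦4, 2↦1, 3↦5, 4↦3, 5↦3, 6↦6]  zeros at y ∈ ∅
  x = 1: [0↦3, 1↦5, 2↦4, 3↦1, 4↦4, 5↦0, 6↦4]  zeros at y ∈ {5}
  x = 2: [0↦4, 1↦3, 2↦4, 3↦1, 4↦2, 5↦1, 6↦6]  zeros at y ∈ ∅
  x = 3: [0↦4, 1↦0, 2↦3, 3↦0, 4↦6, 5↦1, 6↦0]  zeros at y ∈ {1, 3, 6}
  x = 4: [0↦5, 1↦5, 2↦3, 3↦0, 4↦4, 5↦2, 6↦2]  zeros at y ∈ {3}
  x = 5: [0↦2, 1↦6, 2↦6, 3↦3, 4↦5, 5↦6, 6↦0]  zeros at y ∈ {6}
  x = 6: [0↦4, 1↦5, 2↦0, 3↦4, 4↦4, 5↦1, 6↦3]  zeros at y ∈ {2}
Collecting zeros: affine points = {(1, 5), (3, 1), (3, 3), (3, 6), (4, 3), (5, 6), (6, 2)}.
Total count |C(F_7)_aff| = 7.


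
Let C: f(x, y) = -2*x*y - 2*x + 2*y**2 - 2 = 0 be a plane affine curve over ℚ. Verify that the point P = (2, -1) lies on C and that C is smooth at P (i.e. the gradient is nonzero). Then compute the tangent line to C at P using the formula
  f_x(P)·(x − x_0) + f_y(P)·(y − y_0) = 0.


Tangent line at P: -8*y - 8 = 0.

Step 1: f(2, -1) = 0, so P lies on C.
Step 2: partial derivatives
  f_x(x, y) = -2*y - 2, f_y(x, y) = -2*x + 4*y.
  f_x(P) = 0, f_y(P) = -8 (gradient nonzero, so P is smooth).
Step 3: tangent line at P: 0·(x − 2) + -8·(y − -1) = 0.
Expanding: -8*y - 8 = 0.


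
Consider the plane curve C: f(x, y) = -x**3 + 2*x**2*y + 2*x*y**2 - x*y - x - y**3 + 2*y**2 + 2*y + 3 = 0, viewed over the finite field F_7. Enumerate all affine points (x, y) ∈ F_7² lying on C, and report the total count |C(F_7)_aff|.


Affine F_7-points: {(0, 2), (0, 3), (0, 4), (1, 1), (2, 0), (3, 4), (3, 5), (3, 6), (4, 5), (4, 6), (5, 2), (5, 4), (5, 6), (6, 2), (6, 3)}; count = 15.

For each of the 49 pairs (x, y) ∈ F_7², evaluate f(x, y) mod 7. Record the zeros.
  x = 0: [0↦3, 1↦6, 2↦0, 3↦0, 4↦0, 5↦1, 6↦4]  zeros at y ∈ {2, 3, 4}
  x = 1: [0↦1, 1↦0, 2↦1, 3↦5, 4↦6, 5↦5, 6↦3]  zeros at y ∈ {1}
  x = 2: [0↦0, 1↦6, 2↦4, 3↦2, 4↦1, 5↦2, 6↦6]  zeros at y ∈ {0}
  x = 3: [0↦1, 1↦4, 2↦3, 3↦6, 4↦0, 5↦0, 6↦0]  zeros at y ∈ {4, 5, 6}
  x = 4: [0↦5, 1↦2, 2↦6, 3↦4, 4↦4, 5↦0, 6↦0]  zeros at y ∈ {5, 6}
  x = 5: [0↦6, 1↦1, 2↦0, 3↦4, 4↦0, 5↦3, 6↦0]  zeros at y ∈ {2, 4, 6}
  x = 6: [0↦5, 1↦2, 2↦0, 3↦0, 4↦3, 5↦3, 6↦1]  zeros at y ∈ {2, 3}
Collecting zeros: affine points = {(0, 2), (0, 3), (0, 4), (1, 1), (2, 0), (3, 4), (3, 5), (3, 6), (4, 5), (4, 6), (5, 2), (5, 4), (5, 6), (6, 2), (6, 3)}.
Total count |C(F_7)_aff| = 15.


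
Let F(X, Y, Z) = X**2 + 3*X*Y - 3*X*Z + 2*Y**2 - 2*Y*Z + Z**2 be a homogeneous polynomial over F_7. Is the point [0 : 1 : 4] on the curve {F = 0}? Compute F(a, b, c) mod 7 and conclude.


F(0,1,4) ≡ 3 (mod 7); P is NOT on the curve.

Evaluate F(0, 1, 4) term-by-term (mod 7).
  X**2 ↦ 1·0·1·1 = 0
  3*X*Y ↦ 3·0·1·1 = 0
  -3*X*Z ↦ -3·0·1·4 = 0
  2*Y**2 ↦ 2·1·1·1 = 2
  -2*Y*Z ↦ -2·1·1·4 = -8
  Z**2 ↦ 1·1·1·16 = 16
Sum: F(0, 1, 4) = (0) + (0) + (0) + (2) + (-8) + (16) = 10.
Reducing mod 7: 10 ≡ 3 (mod 7).
Since F(a, b, c) ≡ 3 ≠ 0 (mod 7), P does NOT lie on the curve.


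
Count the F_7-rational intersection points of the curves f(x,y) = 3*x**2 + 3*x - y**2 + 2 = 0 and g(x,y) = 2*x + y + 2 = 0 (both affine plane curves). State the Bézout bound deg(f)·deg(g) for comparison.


Common zeros: ∅; count = 0; Bézout bound = 2.

deg(f) = 2, deg(g) = 1, so Bézout bound = 2.
Scan x ∈ F_7. For each x, list the y ∈ F_7 with f(x, y) ≡ 0 and those with g(x, y) ≡ 0 (mod 7); the common zeros in that column are the intersection.
  x = 0: f ≡ 0 at y ∈ {3, 4}; g ≡ 0 at y ∈ {5}; common: ∅.
  x = 1: f ≡ 0 at y ∈ {1, 6}; g ≡ 0 at y ∈ {3}; common: ∅.
  x = 2: f ≡ 0 at y ∈ ∅; g ≡ 0 at y ∈ {1}; common: ∅.
  x = 3: f ≡ 0 at y ∈ ∅; g ≡ 0 at y ∈ {6}; common: ∅.
  x = 4: f ≡ 0 at y ∈ ∅; g ≡ 0 at y ∈ {4}; common: ∅.
  x = 5: f ≡ 0 at y ∈ {1, 6}; g ≡ 0 at y ∈ {2}; common: ∅.
  x = 6: f ≡ 0 at y ∈ {3, 4}; g ≡ 0 at y ∈ {0}; common: ∅.
Collecting: common zeros = ∅, so the count is 0.
Comparison with the Bézout bound: 0 ≤ 2 = deg(f)·deg(g), as expected for curves with no common component (the affine F_7-count falls short of the bound because intersections may lie at infinity, over extension fields, or carry multiplicity).


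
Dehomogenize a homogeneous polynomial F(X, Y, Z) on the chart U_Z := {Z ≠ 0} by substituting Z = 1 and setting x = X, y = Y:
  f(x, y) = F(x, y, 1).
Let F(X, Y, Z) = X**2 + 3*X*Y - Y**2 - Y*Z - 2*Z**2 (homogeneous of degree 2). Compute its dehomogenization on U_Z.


f(x, y) = x**2 + 3*x*y - y**2 - y - 2

On U_Z we set Z = 1. Each monomial c·X^i·Y^j·Z^k in F becomes c·x^i·y^j·1^k = c·x^i·y^j.
Substituting Z = 1: F(X, Y, 1) = x**2 + 3*x*y - y**2 - y - 2.
Note: deg(f) ≤ deg(F) = 2; strict inequality happens when F is divisible by Z (lost terms).


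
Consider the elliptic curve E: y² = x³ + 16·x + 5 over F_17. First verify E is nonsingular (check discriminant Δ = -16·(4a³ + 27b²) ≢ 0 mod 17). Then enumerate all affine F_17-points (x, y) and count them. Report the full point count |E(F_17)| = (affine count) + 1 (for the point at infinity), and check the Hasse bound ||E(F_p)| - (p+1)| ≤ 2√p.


Affine points = {(7, 1), (7, 16), (8, 4), (8, 13), (10, 3), (10, 14), (11, 4), (11, 13), (12, 2), (12, 15), (13, 8), (13, 9), (14, 7), (14, 10), (15, 4), (15, 13)}; affine count = 16; |E(F_17)| = 17.

Discriminant check: Δ ∝ 4a³ + 27b² = 4·16³ + 27·5² = 4·4096 + 27·25 ≡ 8 (mod 17). Nonzero ⇒ E is nonsingular.
For each x ∈ F_17, compute rhs = x³ + 16·x + 5 mod 17, then count y ∈ F_17 with y² ≡ rhs.
  x = 0: rhs = 5, matching y values: none (0 points).
  x = 1: rhs = 5, matching y values: none (0 points).
  x = 2: rhs = 11, matching y values: none (0 points).
  x = 3: rhs = 12, matching y values: none (0 points).
  x = 4: rhs = 14, matching y values: none (0 points).
  x = 5: rhs = 6, matching y values: none (0 points).
  x = 6: rhs = 11, matching y values: none (0 points).
  x = 7: rhs = 1, matching y values: 1, 16 (2 points).
  x = 8: rhs = 16, matching y values: 4, 13 (2 points).
  x = 9: rhs = 11, matching y values: none (0 points).
  x = 10: rhs = 9, matching y values: 3, 14 (2 points).
  x = 11: rhs = 16, matching y values: 4, 13 (2 points).
  x = 12: rhs = 4, matching y values: 2, 15 (2 points).
  x = 13: rhs = 13, matching y values: 8, 9 (2 points).
  x = 14: rhs = 15, matching y values: 7, 10 (2 points).
  x = 15: rhs = 16, matching y values: 4, 13 (2 points).
  x = 16: rhs = 5, matching y values: none (0 points).
Total affine count: 16.
Full point count |E(F_17)| = 16 + 1 = 17.
Hasse bound: |17 − (17+1)| = |-1| = 1 ≤ 2√17 ≈ 8.2462 ✓.


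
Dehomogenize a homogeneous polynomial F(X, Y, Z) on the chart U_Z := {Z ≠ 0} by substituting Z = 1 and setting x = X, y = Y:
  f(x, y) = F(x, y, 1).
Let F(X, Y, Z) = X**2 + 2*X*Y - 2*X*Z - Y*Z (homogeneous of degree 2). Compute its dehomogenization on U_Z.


f(x, y) = x**2 + 2*x*y - 2*x - y

On U_Z we set Z = 1. Each monomial c·X^i·Y^j·Z^k in F becomes c·x^i·y^j·1^k = c·x^i·y^j.
Substituting Z = 1: F(X, Y, 1) = x**2 + 2*x*y - 2*x - y.
Note: deg(f) ≤ deg(F) = 2; strict inequality happens when F is divisible by Z (lost terms).


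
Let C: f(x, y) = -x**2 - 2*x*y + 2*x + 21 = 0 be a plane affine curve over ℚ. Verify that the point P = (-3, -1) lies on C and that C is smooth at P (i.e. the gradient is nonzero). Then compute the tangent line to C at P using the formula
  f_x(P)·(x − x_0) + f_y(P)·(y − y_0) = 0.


Tangent line at P: 10*x + 6*y + 36 = 0.

Step 1: f(-3, -1) = 0, so P lies on C.
Step 2: partial derivatives
  f_x(x, y) = -2*x - 2*y + 2, f_y(x, y) = -2*x.
  f_x(P) = 10, f_y(P) = 6 (gradient nonzero, so P is smooth).
Step 3: tangent line at P: 10·(x − -3) + 6·(y − -1) = 0.
Expanding: 10*x + 6*y + 36 = 0.


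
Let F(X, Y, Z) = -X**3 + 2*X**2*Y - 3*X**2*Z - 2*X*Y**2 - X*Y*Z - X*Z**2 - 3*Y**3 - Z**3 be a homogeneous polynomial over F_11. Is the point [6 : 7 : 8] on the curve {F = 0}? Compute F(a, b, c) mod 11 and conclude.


F(6,7,8) ≡ 7 (mod 11); P is NOT on the curve.

Evaluate F(6, 7, 8) term-by-term (mod 11).
  -X**3 ↦ -1·216·1·1 = -216
  2*X**2*Y ↦ 2·36·7·1 = 504
  -3*X**2*Z ↦ -3·36·1·8 = -864
  -2*X*Y**2 ↦ -2·6·49·1 = -588
  -X*Y*Z ↦ -1·6·7·8 = -336
  -X*Z**2 ↦ -1·6·1·64 = -384
  -3*Y**3 ↦ -3·1·343·1 = -1029
  -Z**3 ↦ -1·1·1·512 = -512
Sum: F(6, 7, 8) = (-216) + (504) + (-864) + (-588) + (-336) + (-384) + (-1029) + (-512) = -3425.
Reducing mod 11: -3425 ≡ 7 (mod 11).
Since F(a, b, c) ≡ 7 ≠ 0 (mod 11), P does NOT lie on the curve.


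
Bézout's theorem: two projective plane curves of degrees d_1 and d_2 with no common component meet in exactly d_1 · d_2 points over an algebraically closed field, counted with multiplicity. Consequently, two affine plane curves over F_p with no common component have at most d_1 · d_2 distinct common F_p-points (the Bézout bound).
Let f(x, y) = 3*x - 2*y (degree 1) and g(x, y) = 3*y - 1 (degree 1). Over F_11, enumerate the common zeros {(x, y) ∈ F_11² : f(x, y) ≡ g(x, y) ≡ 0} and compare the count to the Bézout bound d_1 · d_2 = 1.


Common zeros: {(10, 4)}; count = 1; Bézout bound = 1.

deg(f) = 1, deg(g) = 1, so Bézout bound = 1.
Scan x ∈ F_11. For each x, list the y ∈ F_11 with f(x, y) ≡ 0 and those with g(x, y) ≡ 0 (mod 11); the common zeros in that column are the intersection.
  x = 0: f ≡ 0 at y ∈ {0}; g ≡ 0 at y ∈ {4}; common: ∅.
  x = 1: f ≡ 0 at y ∈ {7}; g ≡ 0 at y ∈ {4}; common: ∅.
  x = 2: f ≡ 0 at y ∈ {3}; g ≡ 0 at y ∈ {4}; common: ∅.
  x = 3: f ≡ 0 at y ∈ {10}; g ≡ 0 at y ∈ {4}; common: ∅.
  x = 4: f ≡ 0 at y ∈ {6}; g ≡ 0 at y ∈ {4}; common: ∅.
  x = 5: f ≡ 0 at y ∈ {2}; g ≡ 0 at y ∈ {4}; common: ∅.
  x = 6: f ≡ 0 at y ∈ {9}; g ≡ 0 at y ∈ {4}; common: ∅.
  x = 7: f ≡ 0 at y ∈ {5}; g ≡ 0 at y ∈ {4}; common: ∅.
  x = 8: f ≡ 0 at y ∈ {1}; g ≡ 0 at y ∈ {4}; common: ∅.
  x = 9: f ≡ 0 at y ∈ {8}; g ≡ 0 at y ∈ {4}; common: ∅.
  x = 10: f ≡ 0 at y ∈ {4}; g ≡ 0 at y ∈ {4}; common: {4}.
Collecting: common zeros = {(10, 4)}, so the count is 1.
Comparison with the Bézout bound: 1 ≤ 1 = deg(f)·deg(g), as expected for curves with no common component (the bound is attained).


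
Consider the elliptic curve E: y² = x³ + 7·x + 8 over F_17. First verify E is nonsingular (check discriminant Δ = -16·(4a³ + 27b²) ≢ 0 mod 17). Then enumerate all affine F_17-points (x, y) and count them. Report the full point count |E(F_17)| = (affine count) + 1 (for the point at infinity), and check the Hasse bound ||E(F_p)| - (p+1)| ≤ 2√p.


Affine points = {(0, 5), (0, 12), (1, 4), (1, 13), (2, 8), (2, 9), (4, 7), (4, 10), (5, 7), (5, 10), (7, 3), (7, 14), (8, 7), (8, 10), (9, 1), (9, 16), (12, 1), (12, 16), (13, 1), (13, 16), (16, 0)}; affine count = 21; |E(F_17)| = 22.

Discriminant check: Δ ∝ 4a³ + 27b² = 4·7³ + 27·8² = 4·343 + 27·64 ≡ 6 (mod 17). Nonzero ⇒ E is nonsingular.
For each x ∈ F_17, compute rhs = x³ + 7·x + 8 mod 17, then count y ∈ F_17 with y² ≡ rhs.
  x = 0: rhs = 8, matching y values: 5, 12 (2 points).
  x = 1: rhs = 16, matching y values: 4, 13 (2 points).
  x = 2: rhs = 13, matching y values: 8, 9 (2 points).
  x = 3: rhs = 5, matching y values: none (0 points).
  x = 4: rhs = 15, matching y values: 7, 10 (2 points).
  x = 5: rhs = 15, matching y values: 7, 10 (2 points).
  x = 6: rhs = 11, matching y values: none (0 points).
  x = 7: rhs = 9, matching y values: 3, 14 (2 points).
  x = 8: rhs = 15, matching y values: 7, 10 (2 points).
  x = 9: rhs = 1, matching y values: 1, 16 (2 points).
  x = 10: rhs = 7, matching y values: none (0 points).
  x = 11: rhs = 5, matching y values: none (0 points).
  x = 12: rhs = 1, matching y values: 1, 16 (2 points).
  x = 13: rhs = 1, matching y values: 1, 16 (2 points).
  x = 14: rhs = 11, matching y values: none (0 points).
  x = 15: rhs = 3, matching y values: none (0 points).
  x = 16: rhs = 0, matching y values: 0 (1 points).
Total affine count: 21.
Full point count |E(F_17)| = 21 + 1 = 22.
Hasse bound: |22 − (17+1)| = |4| = 4 ≤ 2√17 ≈ 8.2462 ✓.


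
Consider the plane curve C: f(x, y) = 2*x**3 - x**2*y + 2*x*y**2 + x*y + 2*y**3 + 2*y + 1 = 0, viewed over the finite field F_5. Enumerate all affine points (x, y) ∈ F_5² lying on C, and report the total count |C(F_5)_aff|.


Affine F_5-points: {(0, 1), (3, 0), (4, 3), (4, 4)}; count = 4.

For each of the 25 pairs (x, y) ∈ F_5², evaluate f(x, y) mod 5. Record the zeros.
  x = 0: [0↦1, 1↦0, 2↦1, 3↦1, 4↦2]  zeros at y ∈ {1}
  x = 1: [0↦3, 1↦4, 2↦1, 3↦1, 4↦1]  zeros at y ∈ ∅
  x = 2: [0↦2, 1↦3, 2↦4, 3↦2, 4↦4]  zeros at y ∈ ∅
  x = 3: [0↦0, 1↦4, 2↦2, 3↦1, 4↦3]  zeros at y ∈ {0}
  x = 4: [0↦4, 1↦4, 2↦2, 3↦0, 4↦0]  zeros at y ∈ {3, 4}
Collecting zeros: affine points = {(0, 1), (3, 0), (4, 3), (4, 4)}.
Total count |C(F_5)_aff| = 4.


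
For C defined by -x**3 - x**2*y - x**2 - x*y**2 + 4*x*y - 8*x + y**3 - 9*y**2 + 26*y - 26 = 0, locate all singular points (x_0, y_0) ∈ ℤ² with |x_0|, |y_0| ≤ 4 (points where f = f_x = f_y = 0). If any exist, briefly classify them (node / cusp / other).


Singular points: {(-1, 3)}; classification: node.

Compute partial derivatives:
  f_x = -3*x**2 - 2*x*y - 2*x - y**2 + 4*y - 8.
  f_y = -x**2 - 2*x*y + 4*x + 3*y**2 - 18*y + 26.
Scan x_0 ∈ {−4, ..., 4}. For each x_0, f_y(x_0, y) is a polynomial in y; find its integer roots y ∈ {−4, ..., 4}, then test f_x and f at those candidates.
  x = -4: f_y(-4, y) = 3*y**2 - 10*y - 6; no integer root y with |y| ≤ 4.
  x = -3: f_y(-3, y) = 3*y**2 - 12*y + 5; no integer root y with |y| ≤ 4.
  x = -2: f_y(-2, y) = 3*y**2 - 14*y + 14; no integer root y with |y| ≤ 4.
  x = -1: f_y(-1, y) = 3*y**2 - 16*y + 21; vanishes at y ∈ {3}. (-1, 3): f_x = 0, f = 0 — SINGULAR.
  x = 0: f_y(0, y) = 3*y**2 - 18*y + 26; no integer root y with |y| ≤ 4.
  x = 1: f_y(1, y) = 3*y**2 - 20*y + 29; no integer root y with |y| ≤ 4.
  x = 2: f_y(2, y) = 3*y**2 - 22*y + 30; no integer root y with |y| ≤ 4.
  x = 3: f_y(3, y) = 3*y**2 - 24*y + 29; no integer root y with |y| ≤ 4.
  x = 4: f_y(4, y) = 3*y**2 - 26*y + 26; no integer root y with |y| ≤ 4.
Only singular point on the grid: (-1, 3).
Classify: substitute x = -1 + u, y = 3 + v and expand: f = -u**3 - u**2*v - u**2 - u*v**2 + v**3 + v**2.
No constant or linear terms (consistent with a singular point). Quadratic part: -u**2 + v**2. Cubic part: -u**3 - u**2*v - u*v**2 + v**3.
The quadratic part v**2 - u**2 = (v − u)(v + u) splits into two distinct linear factors, so there are two distinct tangent lines y − 3 = ±(x − -1) — this is a node (ordinary double point).
Classification: node.


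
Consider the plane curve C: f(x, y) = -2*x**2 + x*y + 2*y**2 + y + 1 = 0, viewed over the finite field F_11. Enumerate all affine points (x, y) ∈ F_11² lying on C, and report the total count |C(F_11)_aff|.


Affine F_11-points: {(0, 2), (0, 3), (1, 2), (1, 8), (3, 1), (3, 8), (4, 5), (4, 9), (6, 4), (6, 9), (7, 3), (7, 4)}; count = 12.

For each of the 121 pairs (x, y) ∈ F_11², evaluate f(x, y) mod 11. Record the zeros.
  x = 0: [0↦1, 1↦4, 2↦0, 3↦0, 4↦4, 5↦1, 6↦2, 7↦7, 8↦5, 9↦7, 10↦2]  zeros at y ∈ {2, 3}
  x = 1: [0↦10, 1↦3, 2↦0, 3↦1, 4↦6, 5↦4, 6↦6, 7↦1, 8↦0, 9↦3, 10↦10]  zeros at y ∈ {2, 8}
  x = 2: [0↦4, 1↦9, 2↦7, 3↦9, 4↦4, 5↦3, 6↦6, 7↦2, 8↦2, 9↦6, 10↦3]  zeros at y ∈ ∅
  x = 3: [0↦5, 1↦0, 2↦10, 3↦2, 4↦9, 5↦9, 6↦2, 7↦10, 8↦0, 9↦5, 10↦3]  zeros at y ∈ {1, 8}
  x = 4: [0↦2, 1↦9, 2↦9, 3↦2, 4↦10, 5↦0, 6↦5, 7↦3, 8↦5, 9↦0, 10↦10]  zeros at y ∈ {5, 9}
  x = 5: [0↦6, 1↦3, 2↦4, 3↦9, 4↦7, 5↦9, 6↦4, 7↦3, 8↦6, 9↦2, 10↦2]  zeros at y ∈ ∅
  x = 6: [0↦6, 1↦4, 2↦6, 3↦1, 4↦0, 5↦3, 6↦10, 7↦10, 8↦3, 9↦0, 10↦1]  zeros at y ∈ {4, 9}
  x = 7: [0↦2, 1↦1, 2↦4, 3↦0, 4↦0, 5↦4, 6↦1, 7↦2, 8↦7, 9↦5, 10↦7]  zeros at y ∈ {3, 4}
  x = 8: [0↦5, 1↦5, 2↦9, 3↦6, 4↦7, 5↦1, 6↦10, 7↦1, 8↦7, 9↦6, 10↦9]  zeros at y ∈ ∅
  x = 9: [0↦4, 1↦5, 2↦10, 3↦8, 4↦10, 5↦5, 6↦4, 7↦7, 8↦3, 9↦3, 10↦7]  zeros at y ∈ ∅
  x = 10: [0↦10, 1↦1, 2↦7, 3↦6, 4↦9, 5↦5, 6↦5, 7↦9, 8↦6, 9↦7, 10↦1]  zeros at y ∈ ∅
Collecting zeros: affine points = {(0, 2), (0, 3), (1, 2), (1, 8), (3, 1), (3, 8), (4, 5), (4, 9), (6, 4), (6, 9), (7, 3), (7, 4)}.
Total count |C(F_11)_aff| = 12.
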